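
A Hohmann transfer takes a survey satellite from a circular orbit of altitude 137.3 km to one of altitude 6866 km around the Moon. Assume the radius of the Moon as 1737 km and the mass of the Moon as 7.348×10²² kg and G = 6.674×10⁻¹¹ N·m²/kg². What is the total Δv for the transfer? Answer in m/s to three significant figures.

Δv_total ≈ 759 m/s

μ = GM = 6.674×10⁻¹¹ × 7.348×10²² = 4.904×10¹² m³/s².
r₁ = 1737 + 137.3 = 1874.3 km = 1.8743×10⁶ m.
r₂ = 1737 + 6866 = 8603.0 km = 8.6030×10⁶ m.
Transfer ellipse a_t = (r₁ + r₂)/2 = 5.239×10⁶ m.
At r₁: circular v_c1 = √(μ/r₁) = 1618 m/s; transfer-perilune v_p = √[μ(2/r₁ − 1/a_t)] = 2073 m/s.
Δv₁ = v_p − v_c1 = 455.3 m/s.
At r₂: circular v_c2 = √(μ/r₂) = 755.0 m/s; transfer-apolune v_a = √[μ(2/r₂ − 1/a_t)] = 451.6 m/s.
Δv₂ = v_c2 − v_a = 303.4 m/s.
Total Δv = Δv₁ + Δv₂ = 758.7 m/s.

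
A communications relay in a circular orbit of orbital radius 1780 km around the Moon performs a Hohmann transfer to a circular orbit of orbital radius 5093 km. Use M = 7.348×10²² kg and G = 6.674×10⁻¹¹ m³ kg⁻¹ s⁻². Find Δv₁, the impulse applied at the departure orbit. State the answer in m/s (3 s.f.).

μ = GM = 6.674×10⁻¹¹ × 7.348×10²² = 4.904×10¹² m³/s².
r₁ = 1780 km = 1.780×10⁶ m.
r₂ = 5093 km = 5.093×10⁶ m.
Transfer ellipse a_t = (r₁ + r₂)/2 = 3.436×10⁶ m.
At r₁: circular v_c1 = √(μ/r₁) = 1660 m/s; transfer-perilune v_p = √[μ(2/r₁ − 1/a_t)] = 2021 m/s.
Δv₁ = v_p − v_c1 = 360.8 m/s.

Δv ≈ 361 m/s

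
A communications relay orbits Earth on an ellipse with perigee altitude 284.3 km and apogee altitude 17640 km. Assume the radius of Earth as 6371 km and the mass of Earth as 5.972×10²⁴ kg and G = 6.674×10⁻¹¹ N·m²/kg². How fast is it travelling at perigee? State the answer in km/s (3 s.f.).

v ≈ 9.68 km/s

μ = GM = 6.674×10⁻¹¹ × 5.972×10²⁴ = 3.986×10¹⁴ m³/s².
r_p = 6371 + 284.3 = 6655.3 km = 6.6553×10⁶ m.
r_a = 6371 + 17640 = 24011 km = 2.4011×10⁷ m.
Semi-major axis a = (r_p + r_a)/2 = 15333 km = 1.533×10⁷ m.
Vis-viva: v² = μ(2/r − 1/a) = 3.986×10¹⁴ × (3.005×10⁻⁷ − 6.522×10⁻⁸) = 9.378×10⁷ m²/s².
v = 9684 m/s = 9.684 km/s.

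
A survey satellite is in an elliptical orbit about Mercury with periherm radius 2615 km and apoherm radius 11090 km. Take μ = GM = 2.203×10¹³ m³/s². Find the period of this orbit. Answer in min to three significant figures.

Semi-major axis a = (r_p + r_a)/2 = (2615.0 + 11090)/2 = 6852.5 km = 6.852×10⁶ m.
By Kepler's third law T = 2π√(a³/μ) = 2π × 3.822×10³ = 2.401×10⁴ s.
= 400.2 min.

T ≈ 400 min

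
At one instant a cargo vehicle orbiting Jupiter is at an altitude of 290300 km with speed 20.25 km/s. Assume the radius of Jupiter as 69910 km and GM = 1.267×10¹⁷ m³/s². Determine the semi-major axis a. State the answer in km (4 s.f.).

a ≈ 4.318×10⁵ km

r = 69910 + 290300 = 3.6021×10⁵ km = 3.602×10⁸ m.
Vis-viva rearranged: 1/a = 2/r − v²/μ = 5.552×10⁻⁹ − 3.236×10⁻⁹ = 2.316×10⁻⁹ m⁻¹.
a = 4.318×10⁸ m = 4.3181×10⁵ km.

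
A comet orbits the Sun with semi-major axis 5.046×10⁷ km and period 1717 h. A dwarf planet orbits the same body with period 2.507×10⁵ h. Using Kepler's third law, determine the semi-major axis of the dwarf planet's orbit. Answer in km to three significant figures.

Kepler's third law: a³ ∝ T², so a₂ = a₁ (T₂/T₁)^(2/3).
T₂/T₁ = 146.0, (T₂/T₁)^(2/3) = 27.73.
a₂ = 5.046×10⁷ × 27.73 = 1.399×10⁹ km.

a₂ ≈ 1.40×10⁹ km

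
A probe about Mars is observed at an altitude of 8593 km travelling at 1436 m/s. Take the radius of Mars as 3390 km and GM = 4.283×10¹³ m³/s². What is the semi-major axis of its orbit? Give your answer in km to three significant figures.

r = 3390 + 8593 = 11983 km = 1.198×10⁷ m.
Specific orbital energy ε = v²/2 − μ/r = (1436)²/2 − 4.283×10¹³/1.198×10⁷ = -2.543×10⁶ J/kg.
Since ε = −μ/(2a), a = −μ/(2ε) = 8.421×10⁶ m = 8420.6 km.

a ≈ 8420 km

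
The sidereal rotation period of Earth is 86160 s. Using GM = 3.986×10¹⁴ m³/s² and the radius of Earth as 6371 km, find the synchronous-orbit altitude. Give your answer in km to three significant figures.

h_sync ≈ 35800 km

A synchronous orbit has period T, so by Kepler's third law a = (μT²/4π²)^(1/3).
μT²/4π² = 3.986×10¹⁴ × (8.616×10⁴)² / 39.48 = 7.495×10²² m³.
a = 4.216×10⁷ m = 42163 km.
Altitude h = a − R = 42163 − 6371 = 35792 km.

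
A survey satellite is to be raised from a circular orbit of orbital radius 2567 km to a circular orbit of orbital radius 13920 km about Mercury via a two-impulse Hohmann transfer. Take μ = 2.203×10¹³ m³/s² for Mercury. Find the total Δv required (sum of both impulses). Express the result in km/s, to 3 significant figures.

Δv_total ≈ 1.43 km/s

r₁ = 2567 km = 2.567×10⁶ m.
r₂ = 13920 km = 1.392×10⁷ m.
Transfer ellipse a_t = (r₁ + r₂)/2 = 8.244×10⁶ m.
At r₁: circular v_c1 = √(μ/r₁) = 2930 m/s; transfer-periherm v_p = √[μ(2/r₁ − 1/a_t)] = 3807 m/s.
Δv₁ = v_p − v_c1 = 877.3 m/s.
At r₂: circular v_c2 = √(μ/r₂) = 1258 m/s; transfer-apoherm v_a = √[μ(2/r₂ − 1/a_t)] = 702.0 m/s.
Δv₂ = v_c2 − v_a = 556.0 m/s.
Total Δv = Δv₁ + Δv₂ = 1433 m/s = 1.433 km/s.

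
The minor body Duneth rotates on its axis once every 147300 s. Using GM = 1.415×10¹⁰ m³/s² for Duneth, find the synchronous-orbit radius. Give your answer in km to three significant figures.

r_sync ≈ 1980 km

A synchronous orbit has period T, so by Kepler's third law a = (μT²/4π²)^(1/3).
μT²/4π² = 1.415×10¹⁰ × (1.473×10⁵)² / 39.48 = 7.777×10¹⁸ m³.
a = 1.981×10⁶ m = 1981.2 km.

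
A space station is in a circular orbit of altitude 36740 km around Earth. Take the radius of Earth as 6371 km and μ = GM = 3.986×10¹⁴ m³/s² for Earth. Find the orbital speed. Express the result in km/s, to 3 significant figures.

r = 6371 + 36740 = 43111 km = 4.3111×10⁷ m.
For a circular orbit v = √(μ/r) = √(3.986×10¹⁴ / 4.311×10⁷) = √(9.246×10⁶) = 3041 m/s.
That is 3.041 km/s.

v ≈ 3.04 km/s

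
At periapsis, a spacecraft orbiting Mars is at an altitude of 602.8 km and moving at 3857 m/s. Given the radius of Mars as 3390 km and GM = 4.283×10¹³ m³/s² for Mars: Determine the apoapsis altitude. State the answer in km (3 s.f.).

r_p = 3390 + 602.8 = 3992.8 km = 3.993×10⁶ m.
Specific energy ε = v²/2 − μ/r = -3.289×10⁶ J/kg, so a = −μ/(2ε) = 6.512×10⁶ m.
The apsides satisfy r_p + r_a = 2a, so the apoapsis radius is 2a − r_p = 9.031×10⁶ m = 9031.0 km.
Apoapsis altitude = 9031.0 − 3390 = 5641.0 km.

apoapsis altitude ≈ 5640 km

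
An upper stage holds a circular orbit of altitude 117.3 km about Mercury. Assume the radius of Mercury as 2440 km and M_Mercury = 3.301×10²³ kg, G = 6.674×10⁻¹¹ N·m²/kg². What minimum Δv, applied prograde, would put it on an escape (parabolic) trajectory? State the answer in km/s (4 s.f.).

μ = GM = 6.674×10⁻¹¹ × 3.301×10²³ = 2.203×10¹³ m³/s².
r = 2440 + 117.3 = 2557.3 km = 2.5573×10⁶ m.
Circular speed v_c = √(μ/r) = 2935 m/s.
Escape speed v_esc = √(2μ/r) = √2 × v_c = 4151 m/s.
Δv = v_esc − v_c = 1216 m/s = 1.216 km/s.

Δv ≈ 1.216 km/s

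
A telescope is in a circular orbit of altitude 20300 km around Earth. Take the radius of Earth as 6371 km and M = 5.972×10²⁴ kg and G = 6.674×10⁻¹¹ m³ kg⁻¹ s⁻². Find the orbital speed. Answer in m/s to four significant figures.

μ = GM = 6.674×10⁻¹¹ × 5.972×10²⁴ = 3.986×10¹⁴ m³/s².
r = 6371 + 20300 = 26671 km = 2.6671×10⁷ m.
For a circular orbit v = √(μ/r) = √(3.986×10¹⁴ / 2.667×10⁷) = √(1.494×10⁷) = 3866 m/s.

v ≈ 3866 m/s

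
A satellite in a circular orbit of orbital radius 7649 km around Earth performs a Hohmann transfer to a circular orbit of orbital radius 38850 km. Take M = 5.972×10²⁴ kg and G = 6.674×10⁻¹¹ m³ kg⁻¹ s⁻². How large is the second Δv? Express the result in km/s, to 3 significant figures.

μ = GM = 6.674×10⁻¹¹ × 5.972×10²⁴ = 3.986×10¹⁴ m³/s².
r₁ = 7649 km = 7.649×10⁶ m.
r₂ = 38850 km = 3.885×10⁷ m.
Transfer ellipse a_t = (r₁ + r₂)/2 = 2.325×10⁷ m.
At r₁: circular v_c1 = √(μ/r₁) = 7219 m/s; transfer-perigee v_p = √[μ(2/r₁ − 1/a_t)] = 9331 m/s.
At r₂: circular v_c2 = √(μ/r₂) = 3203 m/s; transfer-apogee v_a = √[μ(2/r₂ − 1/a_t)] = 1837 m/s.
Δv₂ = v_c2 − v_a = 1366 m/s.
= 1.366 km/s.

Δv ≈ 1.37 km/s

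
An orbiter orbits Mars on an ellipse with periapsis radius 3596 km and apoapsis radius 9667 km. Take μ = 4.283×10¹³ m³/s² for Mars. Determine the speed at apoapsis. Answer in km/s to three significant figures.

Semi-major axis a = (r_p + r_a)/2 = 6631.5 km = 6.632×10⁶ m.
Vis-viva: v² = μ(2/r − 1/a) = 4.283×10¹³ × (2.069×10⁻⁷ − 1.508×10⁻⁷) = 2.403×10⁶ m²/s².
v = 1550 m/s = 1.550 km/s.

v ≈ 1.55 km/s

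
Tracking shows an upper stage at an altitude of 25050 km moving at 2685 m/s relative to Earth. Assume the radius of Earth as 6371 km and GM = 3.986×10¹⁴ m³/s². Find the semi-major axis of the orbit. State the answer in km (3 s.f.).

r = 6371 + 25050 = 31421 km = 3.142×10⁷ m.
Specific orbital energy ε = v²/2 − μ/r = (2685)²/2 − 3.986×10¹⁴/3.142×10⁷ = -9.081×10⁶ J/kg.
Since ε = −μ/(2a), a = −μ/(2ε) = 2.195×10⁷ m = 21947 km.

a ≈ 21900 km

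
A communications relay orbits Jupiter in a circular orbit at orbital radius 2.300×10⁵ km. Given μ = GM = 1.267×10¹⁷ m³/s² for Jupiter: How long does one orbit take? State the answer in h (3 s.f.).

r = 2.300×10⁵ km = 2.300×10⁸ m.
Kepler's third law: T = 2π√(r³/μ) = 2π√((2.300×10⁸)³ / 1.267×10¹⁷).
r³/μ = 9.603×10⁷ s², so T = 2π × 9.799×10³ = 6.157×10⁴ s.
Converting: 6.157×10⁴ s ÷ 3600 = 17.10 h.

T ≈ 17.1 h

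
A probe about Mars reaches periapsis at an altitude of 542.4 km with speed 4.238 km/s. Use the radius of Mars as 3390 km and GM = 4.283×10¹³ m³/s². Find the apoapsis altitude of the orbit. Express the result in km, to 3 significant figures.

r_p = 3390 + 542.4 = 3932.4 km = 3.932×10⁶ m.
Specific energy ε = v²/2 − μ/r = -1.911×10⁶ J/kg, so a = −μ/(2ε) = 1.120×10⁷ m.
The apsides satisfy r_p + r_a = 2a, so the apoapsis radius is 2a − r_p = 1.848×10⁷ m = 18477 km.
Apoapsis altitude = 18477 − 3390 = 15087 km.

apoapsis altitude ≈ 15100 km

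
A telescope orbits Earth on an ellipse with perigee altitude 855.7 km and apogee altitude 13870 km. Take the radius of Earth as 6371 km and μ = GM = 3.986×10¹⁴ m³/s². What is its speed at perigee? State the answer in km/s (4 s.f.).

r_p = 6371 + 855.7 = 7226.7 km = 7.2267×10⁶ m.
r_a = 6371 + 13870 = 20241 km = 2.0241×10⁷ m.
Semi-major axis a = (r_p + r_a)/2 = 13734 km = 1.373×10⁷ m.
Vis-viva: v² = μ(2/r − 1/a) = 3.986×10¹⁴ × (2.768×10⁻⁷ − 7.281×10⁻⁸) = 8.129×10⁷ m²/s².
v = 9016 m/s = 9.016 km/s.

v ≈ 9.016 km/s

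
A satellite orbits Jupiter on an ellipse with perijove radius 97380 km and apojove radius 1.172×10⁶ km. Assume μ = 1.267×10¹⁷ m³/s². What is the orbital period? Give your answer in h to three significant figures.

T ≈ 78.4 h

Semi-major axis a = (r_p + r_a)/2 = (97380 + 1.1720×10⁶)/2 = 6.3469×10⁵ km = 6.347×10⁸ m.
By Kepler's third law T = 2π√(a³/μ) = 2π × 4.492×10⁴ = 2.823×10⁵ s.
= 78.40 h.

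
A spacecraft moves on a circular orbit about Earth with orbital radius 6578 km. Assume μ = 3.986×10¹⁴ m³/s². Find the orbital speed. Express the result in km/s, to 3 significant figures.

v ≈ 7.78 km/s

r = 6578 km = 6.578×10⁶ m.
For a circular orbit v = √(μ/r) = √(3.986×10¹⁴ / 6.578×10⁶) = √(6.060×10⁷) = 7784 m/s.
That is 7.784 km/s.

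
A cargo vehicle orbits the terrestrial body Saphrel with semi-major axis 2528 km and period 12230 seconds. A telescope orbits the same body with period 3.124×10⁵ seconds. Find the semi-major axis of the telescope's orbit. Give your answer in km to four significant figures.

a₂ ≈ 21930 km

Kepler's third law: a³ ∝ T², so a₂ = a₁ (T₂/T₁)^(2/3).
T₂/T₁ = 25.54, (T₂/T₁)^(2/3) = 8.673.
a₂ = 2528 × 8.673 = 21930 km.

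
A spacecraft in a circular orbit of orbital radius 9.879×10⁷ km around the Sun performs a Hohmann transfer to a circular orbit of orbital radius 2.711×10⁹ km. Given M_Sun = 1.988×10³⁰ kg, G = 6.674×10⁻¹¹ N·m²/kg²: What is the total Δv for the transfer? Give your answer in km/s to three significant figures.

μ = GM = 6.674×10⁻¹¹ × 1.988×10³⁰ = 1.327×10²⁰ m³/s².
r₁ = 9.879×10⁷ km = 9.879×10¹⁰ m.
r₂ = 2.711×10⁹ km = 2.711×10¹² m.
Transfer ellipse a_t = (r₁ + r₂)/2 = 1.405×10¹² m.
At r₁: circular v_c1 = √(μ/r₁) = 36650 m/s; transfer-perihelion v_p = √[μ(2/r₁ − 1/a_t)] = 50910 m/s.
Δv₁ = v_p − v_c1 = 14260 m/s.
At r₂: circular v_c2 = √(μ/r₂) = 6996 m/s; transfer-aphelion v_a = √[μ(2/r₂ − 1/a_t)] = 1855 m/s.
Δv₂ = v_c2 − v_a = 5141 m/s.
Total Δv = Δv₁ + Δv₂ = 19400 m/s = 19.40 km/s.

Δv_total ≈ 19.4 km/s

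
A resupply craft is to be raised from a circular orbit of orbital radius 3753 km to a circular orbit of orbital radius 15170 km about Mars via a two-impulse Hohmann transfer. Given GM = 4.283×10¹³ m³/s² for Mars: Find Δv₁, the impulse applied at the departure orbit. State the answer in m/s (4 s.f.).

Δv ≈ 899.4 m/s

r₁ = 3753 km = 3.753×10⁶ m.
r₂ = 15170 km = 1.517×10⁷ m.
Transfer ellipse a_t = (r₁ + r₂)/2 = 9.462×10⁶ m.
At r₁: circular v_c1 = √(μ/r₁) = 3378 m/s; transfer-periapsis v_p = √[μ(2/r₁ − 1/a_t)] = 4278 m/s.
Δv₁ = v_p − v_c1 = 899.4 m/s.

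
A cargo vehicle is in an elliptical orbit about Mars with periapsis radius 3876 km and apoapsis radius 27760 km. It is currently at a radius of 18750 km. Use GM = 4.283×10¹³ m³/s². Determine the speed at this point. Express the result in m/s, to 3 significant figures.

Semi-major axis a = (r_p + r_a)/2 = 15818 km = 1.582×10⁷ m.
Vis-viva: v² = μ(2/r − 1/a) = 4.283×10¹³ × (1.067×10⁻⁷ − 6.322×10⁻⁸) = 1.861×10⁶ m²/s².
v = 1364 m/s.

v ≈ 1360 m/s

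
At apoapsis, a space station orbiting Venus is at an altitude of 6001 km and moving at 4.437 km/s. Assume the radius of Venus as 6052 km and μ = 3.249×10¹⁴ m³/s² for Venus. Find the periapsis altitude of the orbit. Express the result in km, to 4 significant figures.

r_a = 6052 + 6001 = 12053 km = 1.205×10⁷ m.
Specific energy ε = v²/2 − μ/r = -1.711×10⁷ J/kg, so a = −μ/(2ε) = 9.493×10⁶ m.
The apsides satisfy r_p + r_a = 2a, so the periapsis radius is 2a − r_a = 6.933×10⁶ m = 6933.2 km.
Periapsis altitude = 6933.2 − 6052 = 881.17 km.

periapsis altitude ≈ 881.2 km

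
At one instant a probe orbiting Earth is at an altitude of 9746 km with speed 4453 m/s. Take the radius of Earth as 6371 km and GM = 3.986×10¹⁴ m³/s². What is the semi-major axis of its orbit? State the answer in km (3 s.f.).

r = 6371 + 9746 = 16117 km = 1.612×10⁷ m.
Specific orbital energy ε = v²/2 − μ/r = (4453)²/2 − 3.986×10¹⁴/1.612×10⁷ = -1.482×10⁷ J/kg.
Since ε = −μ/(2a), a = −μ/(2ε) = 1.345×10⁷ m = 13451 km.

a ≈ 13500 km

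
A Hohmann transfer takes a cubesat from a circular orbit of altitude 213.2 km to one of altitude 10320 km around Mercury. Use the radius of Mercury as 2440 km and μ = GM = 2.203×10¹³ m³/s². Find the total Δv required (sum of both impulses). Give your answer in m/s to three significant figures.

r₁ = 2440 + 213.2 = 2653.2 km = 2.6532×10⁶ m.
r₂ = 2440 + 10320 = 12760 km = 1.2760×10⁷ m.
Transfer ellipse a_t = (r₁ + r₂)/2 = 7.707×10⁶ m.
At r₁: circular v_c1 = √(μ/r₁) = 2882 m/s; transfer-periherm v_p = √[μ(2/r₁ − 1/a_t)] = 3708 m/s.
Δv₁ = v_p − v_c1 = 826.3 m/s.
At r₂: circular v_c2 = √(μ/r₂) = 1314 m/s; transfer-apoherm v_a = √[μ(2/r₂ − 1/a_t)] = 771.0 m/s.
Δv₂ = v_c2 − v_a = 543.0 m/s.
Total Δv = Δv₁ + Δv₂ = 1369 m/s.

Δv_total ≈ 1370 m/s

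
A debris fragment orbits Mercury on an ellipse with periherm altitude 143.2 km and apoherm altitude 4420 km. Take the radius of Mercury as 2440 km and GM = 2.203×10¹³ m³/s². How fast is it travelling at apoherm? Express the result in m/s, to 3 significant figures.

v ≈ 1330 m/s

r_p = 2440 + 143.2 = 2583.2 km = 2.5832×10⁶ m.
r_a = 2440 + 4420 = 6860.0 km = 6.8600×10⁶ m.
Semi-major axis a = (r_p + r_a)/2 = 4721.6 km = 4.722×10⁶ m.
Vis-viva: v² = μ(2/r − 1/a) = 2.203×10¹³ × (2.915×10⁻⁷ − 2.118×10⁻⁷) = 1.757×10⁶ m²/s².
v = 1325 m/s.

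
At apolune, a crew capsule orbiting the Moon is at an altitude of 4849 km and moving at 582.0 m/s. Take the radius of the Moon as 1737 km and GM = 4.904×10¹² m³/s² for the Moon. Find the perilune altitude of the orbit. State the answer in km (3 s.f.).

perilune altitude ≈ 202 km

r_a = 1737 + 4849 = 6586.0 km = 6.586×10⁶ m.
Specific energy ε = v²/2 − μ/r = -5.752×10⁵ J/kg, so a = −μ/(2ε) = 4.263×10⁶ m.
The apsides satisfy r_p + r_a = 2a, so the perilune radius is 2a − r_a = 1.939×10⁶ m = 1939.0 km.
Perilune altitude = 1939.0 − 1737 = 202.02 km.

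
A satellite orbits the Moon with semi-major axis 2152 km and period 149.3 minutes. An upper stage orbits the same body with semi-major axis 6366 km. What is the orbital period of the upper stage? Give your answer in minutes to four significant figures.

Kepler's third law: T² ∝ a³, so T₂ = T₁ (a₂/a₁)^(3/2).
a₂/a₁ = 2.958, (a₂/a₁)^(3/2) = 5.088.
T₂ = 149.3 × 5.088 = 759.6 minutes.

T₂ ≈ 759.6 minutes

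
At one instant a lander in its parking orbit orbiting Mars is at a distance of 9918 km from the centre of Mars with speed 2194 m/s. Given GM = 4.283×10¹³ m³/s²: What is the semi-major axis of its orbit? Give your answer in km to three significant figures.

r = 9.918×10⁶ m.
Vis-viva rearranged: 1/a = 2/r − v²/μ = 2.017×10⁻⁷ − 1.124×10⁻⁷ = 8.926×10⁻⁸ m⁻¹.
a = 1.120×10⁷ m = 11203 km.

a ≈ 11200 km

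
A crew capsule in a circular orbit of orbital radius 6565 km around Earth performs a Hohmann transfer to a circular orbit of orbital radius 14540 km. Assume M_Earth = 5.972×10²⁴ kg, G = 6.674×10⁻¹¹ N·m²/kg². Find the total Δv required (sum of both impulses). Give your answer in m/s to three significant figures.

μ = GM = 6.674×10⁻¹¹ × 5.972×10²⁴ = 3.986×10¹⁴ m³/s².
r₁ = 6565 km = 6.565×10⁶ m.
r₂ = 14540 km = 1.454×10⁷ m.
Transfer ellipse a_t = (r₁ + r₂)/2 = 1.055×10⁷ m.
At r₁: circular v_c1 = √(μ/r₁) = 7792 m/s; transfer-perigee v_p = √[μ(2/r₁ − 1/a_t)] = 9146 m/s.
Δv₁ = v_p − v_c1 = 1354 m/s.
At r₂: circular v_c2 = √(μ/r₂) = 5236 m/s; transfer-apogee v_a = √[μ(2/r₂ − 1/a_t)] = 4130 m/s.
Δv₂ = v_c2 − v_a = 1106 m/s.
Total Δv = Δv₁ + Δv₂ = 2460 m/s.

Δv_total ≈ 2460 m/s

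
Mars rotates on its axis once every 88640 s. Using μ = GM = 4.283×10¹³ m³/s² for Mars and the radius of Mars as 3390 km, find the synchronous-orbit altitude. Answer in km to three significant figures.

h_sync ≈ 17000 km

A synchronous orbit has period T, so by Kepler's third law a = (μT²/4π²)^(1/3).
μT²/4π² = 4.283×10¹³ × (8.864×10⁴)² / 39.48 = 8.524×10²¹ m³.
a = 2.043×10⁷ m = 20428 km.
Altitude h = a − R = 20428 − 3390 = 17038 km.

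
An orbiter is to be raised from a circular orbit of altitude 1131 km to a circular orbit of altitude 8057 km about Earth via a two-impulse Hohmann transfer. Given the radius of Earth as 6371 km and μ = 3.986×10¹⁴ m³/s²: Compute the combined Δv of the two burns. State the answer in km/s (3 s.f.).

r₁ = 6371 + 1131 = 7502.0 km = 7.5020×10⁶ m.
r₂ = 6371 + 8057 = 14428 km = 1.4428×10⁷ m.
Transfer ellipse a_t = (r₁ + r₂)/2 = 1.096×10⁷ m.
At r₁: circular v_c1 = √(μ/r₁) = 7289 m/s; transfer-perigee v_p = √[μ(2/r₁ − 1/a_t)] = 8361 m/s.
Δv₁ = v_p − v_c1 = 1072 m/s.
At r₂: circular v_c2 = √(μ/r₂) = 5256 m/s; transfer-apogee v_a = √[μ(2/r₂ − 1/a_t)] = 4348 m/s.
Δv₂ = v_c2 − v_a = 908.5 m/s.
Total Δv = Δv₁ + Δv₂ = 1981 m/s = 1.981 km/s.

Δv_total ≈ 1.98 km/s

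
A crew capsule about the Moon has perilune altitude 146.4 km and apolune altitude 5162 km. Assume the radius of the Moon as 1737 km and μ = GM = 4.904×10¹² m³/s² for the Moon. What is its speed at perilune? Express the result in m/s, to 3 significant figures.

r_p = 1737 + 146.4 = 1883.4 km = 1.8834×10⁶ m.
r_a = 1737 + 5162 = 6899.0 km = 6.8990×10⁶ m.
Semi-major axis a = (r_p + r_a)/2 = 4391.2 km = 4.391×10⁶ m.
Vis-viva: v² = μ(2/r − 1/a) = 4.904×10¹² × (1.062×10⁻⁶ − 2.277×10⁻⁷) = 4.091×10⁶ m²/s².
v = 2023 m/s.

v ≈ 2020 m/s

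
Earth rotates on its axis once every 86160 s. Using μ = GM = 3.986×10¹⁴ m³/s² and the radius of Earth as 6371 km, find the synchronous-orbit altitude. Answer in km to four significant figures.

A synchronous orbit has period T, so by Kepler's third law a = (μT²/4π²)^(1/3).
μT²/4π² = 3.986×10¹⁴ × (8.616×10⁴)² / 39.48 = 7.495×10²² m³.
a = 4.216×10⁷ m = 42163 km.
Altitude h = a − R = 42163 − 6371 = 35792 km.

h_sync ≈ 35790 km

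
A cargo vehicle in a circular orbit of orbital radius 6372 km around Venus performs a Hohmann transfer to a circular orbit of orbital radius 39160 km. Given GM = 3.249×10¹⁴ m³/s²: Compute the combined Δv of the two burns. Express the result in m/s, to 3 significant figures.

r₁ = 6372 km = 6.372×10⁶ m.
r₂ = 39160 km = 3.916×10⁷ m.
Transfer ellipse a_t = (r₁ + r₂)/2 = 2.277×10⁷ m.
At r₁: circular v_c1 = √(μ/r₁) = 7141 m/s; transfer-periapsis v_p = √[μ(2/r₁ − 1/a_t)] = 9365 m/s.
Δv₁ = v_p − v_c1 = 2225 m/s.
At r₂: circular v_c2 = √(μ/r₂) = 2880 m/s; transfer-apoapsis v_a = √[μ(2/r₂ − 1/a_t)] = 1524 m/s.
Δv₂ = v_c2 − v_a = 1357 m/s.
Total Δv = Δv₁ + Δv₂ = 3581 m/s.

Δv_total ≈ 3580 m/s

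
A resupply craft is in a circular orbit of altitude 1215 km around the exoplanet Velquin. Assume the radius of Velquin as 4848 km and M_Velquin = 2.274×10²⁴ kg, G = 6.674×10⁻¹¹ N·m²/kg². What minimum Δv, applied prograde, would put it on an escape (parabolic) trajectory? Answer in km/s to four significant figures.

Δv ≈ 2.072 km/s

μ = GM = 6.674×10⁻¹¹ × 2.274×10²⁴ = 1.518×10¹⁴ m³/s².
r = 4848 + 1215 = 6063.0 km = 6.0630×10⁶ m.
Circular speed v_c = √(μ/r) = 5003 m/s.
Escape speed v_esc = √(2μ/r) = √2 × v_c = 7076 m/s.
Δv = v_esc − v_c = 2072 m/s = 2.072 km/s.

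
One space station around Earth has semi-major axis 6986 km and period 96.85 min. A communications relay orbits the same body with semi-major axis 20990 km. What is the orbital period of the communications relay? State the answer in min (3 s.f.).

T₂ ≈ 504 min

Kepler's third law: T² ∝ a³, so T₂ = T₁ (a₂/a₁)^(3/2).
a₂/a₁ = 3.005, (a₂/a₁)^(3/2) = 5.208.
T₂ = 96.85 × 5.208 = 504.4 min.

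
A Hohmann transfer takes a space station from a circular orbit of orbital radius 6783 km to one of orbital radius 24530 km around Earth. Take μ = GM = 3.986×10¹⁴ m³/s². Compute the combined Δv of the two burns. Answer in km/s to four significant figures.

r₁ = 6783 km = 6.783×10⁶ m.
r₂ = 24530 km = 2.453×10⁷ m.
Transfer ellipse a_t = (r₁ + r₂)/2 = 1.566×10⁷ m.
At r₁: circular v_c1 = √(μ/r₁) = 7666 m/s; transfer-perigee v_p = √[μ(2/r₁ − 1/a_t)] = 9595 m/s.
Δv₁ = v_p − v_c1 = 1930 m/s.
At r₂: circular v_c2 = √(μ/r₂) = 4031 m/s; transfer-apogee v_a = √[μ(2/r₂ − 1/a_t)] = 2653 m/s.
Δv₂ = v_c2 − v_a = 1378 m/s.
Total Δv = Δv₁ + Δv₂ = 3307 m/s = 3.307 km/s.

Δv_total ≈ 3.307 km/s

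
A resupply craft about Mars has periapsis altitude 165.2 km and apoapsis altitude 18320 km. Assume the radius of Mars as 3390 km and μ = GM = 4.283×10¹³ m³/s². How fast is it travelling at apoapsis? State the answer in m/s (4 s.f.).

v ≈ 745.1 m/s

r_p = 3390 + 165.2 = 3555.2 km = 3.5552×10⁶ m.
r_a = 3390 + 18320 = 21710 km = 2.1710×10⁷ m.
Semi-major axis a = (r_p + r_a)/2 = 12633 km = 1.263×10⁷ m.
Vis-viva: v² = μ(2/r − 1/a) = 4.283×10¹³ × (9.212×10⁻⁸ − 7.916×10⁻⁸) = 5.552×10⁵ m²/s².
v = 745.1 m/s.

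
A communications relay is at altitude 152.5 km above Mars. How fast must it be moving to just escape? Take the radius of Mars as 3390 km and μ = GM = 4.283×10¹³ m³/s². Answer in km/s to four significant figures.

r = 3390 + 152.5 = 3542.5 km = 3.5425×10⁶ m.
Escape speed v_esc = √(2μ/r) = √(2 × 4.283×10¹³ / 3.542×10⁶) = √(2.418×10⁷) = 4917 m/s.
= 4.917 km/s.

v_esc ≈ 4.917 km/s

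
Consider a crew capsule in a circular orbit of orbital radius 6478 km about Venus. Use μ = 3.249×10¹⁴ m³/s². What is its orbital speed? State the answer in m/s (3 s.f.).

r = 6478 km = 6.478×10⁶ m.
For a circular orbit v = √(μ/r) = √(3.249×10¹⁴ / 6.478×10⁶) = √(5.015×10⁷) = 7082 m/s.

v ≈ 7080 m/s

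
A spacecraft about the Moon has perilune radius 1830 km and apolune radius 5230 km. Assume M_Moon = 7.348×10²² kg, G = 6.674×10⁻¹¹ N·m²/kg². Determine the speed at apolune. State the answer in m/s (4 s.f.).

μ = GM = 6.674×10⁻¹¹ × 7.348×10²² = 4.904×10¹² m³/s².
Semi-major axis a = (r_p + r_a)/2 = 3530.0 km = 3.530×10⁶ m.
Vis-viva: v² = μ(2/r − 1/a) = 4.904×10¹² × (3.824×10⁻⁷ − 2.833×10⁻⁷) = 4.861×10⁵ m²/s².
v = 697.2 m/s.

v ≈ 697.2 m/s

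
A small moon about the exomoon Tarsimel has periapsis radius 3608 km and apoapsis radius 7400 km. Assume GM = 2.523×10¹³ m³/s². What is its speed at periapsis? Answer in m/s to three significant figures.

v ≈ 3070 m/s

Semi-major axis a = (r_p + r_a)/2 = 5504.0 km = 5.504×10⁶ m.
Vis-viva: v² = μ(2/r − 1/a) = 2.523×10¹³ × (5.543×10⁻⁷ − 1.817×10⁻⁷) = 9.402×10⁶ m²/s².
v = 3066 m/s.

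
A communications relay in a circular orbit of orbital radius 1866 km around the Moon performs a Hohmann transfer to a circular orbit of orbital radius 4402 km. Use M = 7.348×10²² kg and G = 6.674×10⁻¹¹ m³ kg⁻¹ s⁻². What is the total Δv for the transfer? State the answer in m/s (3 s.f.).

μ = GM = 6.674×10⁻¹¹ × 7.348×10²² = 4.904×10¹² m³/s².
r₁ = 1866 km = 1.866×10⁶ m.
r₂ = 4402 km = 4.402×10⁶ m.
Transfer ellipse a_t = (r₁ + r₂)/2 = 3.134×10⁶ m.
At r₁: circular v_c1 = √(μ/r₁) = 1621 m/s; transfer-perilune v_p = √[μ(2/r₁ − 1/a_t)] = 1921 m/s.
Δv₁ = v_p − v_c1 = 300.2 m/s.
At r₂: circular v_c2 = √(μ/r₂) = 1055 m/s; transfer-apolune v_a = √[μ(2/r₂ − 1/a_t)] = 814.4 m/s.
Δv₂ = v_c2 − v_a = 241.0 m/s.
Total Δv = Δv₁ + Δv₂ = 541.2 m/s.

Δv_total ≈ 541 m/s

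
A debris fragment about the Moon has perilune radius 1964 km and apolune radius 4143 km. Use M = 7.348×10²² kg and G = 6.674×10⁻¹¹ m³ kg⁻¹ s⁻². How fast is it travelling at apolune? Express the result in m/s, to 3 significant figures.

μ = GM = 6.674×10⁻¹¹ × 7.348×10²² = 4.904×10¹² m³/s².
Semi-major axis a = (r_p + r_a)/2 = 3053.5 km = 3.054×10⁶ m.
Vis-viva: v² = μ(2/r − 1/a) = 4.904×10¹² × (4.827×10⁻⁷ − 3.275×10⁻⁷) = 7.613×10⁵ m²/s².
v = 872.6 m/s.

v ≈ 873 m/s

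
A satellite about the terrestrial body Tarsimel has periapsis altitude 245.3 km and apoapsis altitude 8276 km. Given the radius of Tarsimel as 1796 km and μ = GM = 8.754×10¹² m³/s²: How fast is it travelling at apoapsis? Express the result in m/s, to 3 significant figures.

v ≈ 541 m/s

r_p = 1796 + 245.3 = 2041.3 km = 2.0413×10⁶ m.
r_a = 1796 + 8276 = 10072 km = 1.0072×10⁷ m.
Semi-major axis a = (r_p + r_a)/2 = 6056.6 km = 6.057×10⁶ m.
Vis-viva: v² = μ(2/r − 1/a) = 8.754×10¹² × (1.986×10⁻⁷ − 1.651×10⁻⁷) = 2.929×10⁵ m²/s².
v = 541.2 m/s.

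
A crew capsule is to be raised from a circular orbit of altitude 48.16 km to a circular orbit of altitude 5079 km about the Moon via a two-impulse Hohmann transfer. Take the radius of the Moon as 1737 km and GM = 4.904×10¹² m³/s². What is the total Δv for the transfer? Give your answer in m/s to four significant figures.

Δv_total ≈ 730.9 m/s

r₁ = 1737 + 48.16 = 1785.2 km = 1.7852×10⁶ m.
r₂ = 1737 + 5079 = 6816.0 km = 6.8160×10⁶ m.
Transfer ellipse a_t = (r₁ + r₂)/2 = 4.301×10⁶ m.
At r₁: circular v_c1 = √(μ/r₁) = 1657 m/s; transfer-perilune v_p = √[μ(2/r₁ − 1/a_t)] = 2087 m/s.
Δv₁ = v_p − v_c1 = 429.2 m/s.
At r₂: circular v_c2 = √(μ/r₂) = 848.2 m/s; transfer-apolune v_a = √[μ(2/r₂ − 1/a_t)] = 546.5 m/s.
Δv₂ = v_c2 − v_a = 301.7 m/s.
Total Δv = Δv₁ + Δv₂ = 730.9 m/s.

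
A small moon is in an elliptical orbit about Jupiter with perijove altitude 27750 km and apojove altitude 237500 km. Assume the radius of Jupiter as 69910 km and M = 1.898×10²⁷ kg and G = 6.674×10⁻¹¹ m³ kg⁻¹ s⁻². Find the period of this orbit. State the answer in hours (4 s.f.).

μ = GM = 6.674×10⁻¹¹ × 1.898×10²⁷ = 1.267×10¹⁷ m³/s².
r_p = 69910 + 27750 = 97660 km = 9.7660×10⁷ m.
r_a = 69910 + 237500 = 307410 km = 3.0741×10⁸ m.
Semi-major axis a = (r_p + r_a)/2 = (97660 + 3.0741×10⁵)/2 = 2.0254×10⁵ km = 2.025×10⁸ m.
By Kepler's third law T = 2π√(a³/μ) = 2π × 8.099×10³ = 5.088×10⁴ s.
= 14.13 hours.

T ≈ 14.13 hours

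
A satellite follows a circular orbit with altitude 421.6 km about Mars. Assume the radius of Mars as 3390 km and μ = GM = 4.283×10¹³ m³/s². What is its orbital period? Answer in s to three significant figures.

T ≈ 7140 s

r = 3390 + 421.6 = 3811.6 km = 3.8116×10⁶ m.
Kepler's third law: T = 2π√(r³/μ) = 2π√((3.812×10⁶)³ / 4.283×10¹³).
r³/μ = 1.293×10⁶ s², so T = 2π × 1.137×10³ = 7.144×10³ s.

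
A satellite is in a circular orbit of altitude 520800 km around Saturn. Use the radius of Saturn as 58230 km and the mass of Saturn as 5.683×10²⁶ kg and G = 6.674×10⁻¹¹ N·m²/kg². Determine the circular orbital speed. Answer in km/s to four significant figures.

μ = GM = 6.674×10⁻¹¹ × 5.683×10²⁶ = 3.793×10¹⁶ m³/s².
r = 58230 + 520800 = 579030 km = 5.7903×10⁸ m.
For a circular orbit v = √(μ/r) = √(3.793×10¹⁶ / 5.790×10⁸) = √(6.550×10⁷) = 8093 m/s.
That is 8.093 km/s.

v ≈ 8.093 km/s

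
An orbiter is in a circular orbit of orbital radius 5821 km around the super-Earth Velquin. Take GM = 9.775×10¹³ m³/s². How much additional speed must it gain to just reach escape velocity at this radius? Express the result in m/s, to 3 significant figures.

r = 5821 km = 5.821×10⁶ m.
Circular speed v_c = √(μ/r) = 4098 m/s.
Escape speed v_esc = √(2μ/r) = √2 × v_c = 5795 m/s.
Δv = v_esc − v_c = 1697 m/s.

Δv ≈ 1700 m/s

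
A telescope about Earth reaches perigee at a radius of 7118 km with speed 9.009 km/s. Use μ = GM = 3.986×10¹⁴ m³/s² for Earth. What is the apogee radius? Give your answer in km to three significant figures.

apogee radius ≈ 18700 km

r_p = 7.118×10⁶ m.
Specific energy ε = v²/2 − μ/r = -1.542×10⁷ J/kg, so a = −μ/(2ε) = 1.293×10⁷ m.
The apsides satisfy r_p + r_a = 2a, so the apogee radius is 2a − r_p = 1.874×10⁷ m = 18735 km.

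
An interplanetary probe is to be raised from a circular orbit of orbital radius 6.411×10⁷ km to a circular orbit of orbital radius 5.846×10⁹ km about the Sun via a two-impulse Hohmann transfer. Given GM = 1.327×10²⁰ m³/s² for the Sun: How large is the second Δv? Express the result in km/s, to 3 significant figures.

r₁ = 6.411×10⁷ km = 6.411×10¹⁰ m.
r₂ = 5.846×10⁹ km = 5.846×10¹² m.
Transfer ellipse a_t = (r₁ + r₂)/2 = 2.955×10¹² m.
At r₁: circular v_c1 = √(μ/r₁) = 45500 m/s; transfer-perihelion v_p = √[μ(2/r₁ − 1/a_t)] = 63990 m/s.
At r₂: circular v_c2 = √(μ/r₂) = 4764 m/s; transfer-aphelion v_a = √[μ(2/r₂ − 1/a_t)] = 701.8 m/s.
Δv₂ = v_c2 − v_a = 4063 m/s.
= 4.063 km/s.

Δv ≈ 4.06 km/s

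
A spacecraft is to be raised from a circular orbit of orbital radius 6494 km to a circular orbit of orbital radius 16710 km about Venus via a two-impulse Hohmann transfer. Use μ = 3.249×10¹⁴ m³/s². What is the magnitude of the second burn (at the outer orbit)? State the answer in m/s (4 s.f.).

Δv ≈ 1111 m/s

r₁ = 6494 km = 6.494×10⁶ m.
r₂ = 16710 km = 1.671×10⁷ m.
Transfer ellipse a_t = (r₁ + r₂)/2 = 1.160×10⁷ m.
At r₁: circular v_c1 = √(μ/r₁) = 7073 m/s; transfer-periapsis v_p = √[μ(2/r₁ − 1/a_t)] = 8489 m/s.
At r₂: circular v_c2 = √(μ/r₂) = 4409 m/s; transfer-apoapsis v_a = √[μ(2/r₂ − 1/a_t)] = 3299 m/s.
Δv₂ = v_c2 − v_a = 1111 m/s.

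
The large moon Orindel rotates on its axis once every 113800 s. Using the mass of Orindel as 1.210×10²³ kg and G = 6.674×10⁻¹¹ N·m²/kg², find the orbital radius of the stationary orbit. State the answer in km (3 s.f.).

μ = GM = 6.674×10⁻¹¹ × 1.210×10²³ = 8.076×10¹² m³/s².
A synchronous orbit has period T, so by Kepler's third law a = (μT²/4π²)^(1/3).
μT²/4π² = 8.076×10¹² × (1.138×10⁵)² / 39.48 = 2.649×10²¹ m³.
a = 1.384×10⁷ m = 13837 km.

r_sync ≈ 13800 km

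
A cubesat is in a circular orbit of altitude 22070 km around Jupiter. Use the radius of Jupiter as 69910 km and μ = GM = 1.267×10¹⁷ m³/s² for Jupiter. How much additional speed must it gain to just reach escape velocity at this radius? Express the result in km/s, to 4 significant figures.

r = 69910 + 22070 = 91980 km = 9.1980×10⁷ m.
Circular speed v_c = √(μ/r) = 37110 m/s.
Escape speed v_esc = √(2μ/r) = √2 × v_c = 52490 m/s.
Δv = v_esc − v_c = 15370 m/s = 15.37 km/s.

Δv ≈ 15.37 km/s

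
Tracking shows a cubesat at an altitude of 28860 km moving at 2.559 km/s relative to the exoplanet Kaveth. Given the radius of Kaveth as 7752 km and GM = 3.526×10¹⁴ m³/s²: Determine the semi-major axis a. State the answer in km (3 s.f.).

a ≈ 27700 km

r = 7752 + 28860 = 36612 km = 3.661×10⁷ m.
Specific orbital energy ε = v²/2 − μ/r = (2559)²/2 − 3.526×10¹⁴/3.661×10⁷ = -6.356×10⁶ J/kg.
Since ε = −μ/(2a), a = −μ/(2ε) = 2.774×10⁷ m = 27735 km.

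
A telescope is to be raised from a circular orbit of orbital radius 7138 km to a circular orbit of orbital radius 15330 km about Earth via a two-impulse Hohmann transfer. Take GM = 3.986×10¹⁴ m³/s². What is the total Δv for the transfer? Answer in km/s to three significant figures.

Δv_total ≈ 2.29 km/s

r₁ = 7138 km = 7.138×10⁶ m.
r₂ = 15330 km = 1.533×10⁷ m.
Transfer ellipse a_t = (r₁ + r₂)/2 = 1.123×10⁷ m.
At r₁: circular v_c1 = √(μ/r₁) = 7473 m/s; transfer-perigee v_p = √[μ(2/r₁ − 1/a_t)] = 8729 m/s.
Δv₁ = v_p − v_c1 = 1257 m/s.
At r₂: circular v_c2 = √(μ/r₂) = 5099 m/s; transfer-apogee v_a = √[μ(2/r₂ − 1/a_t)] = 4065 m/s.
Δv₂ = v_c2 − v_a = 1035 m/s.
Total Δv = Δv₁ + Δv₂ = 2291 m/s = 2.291 km/s.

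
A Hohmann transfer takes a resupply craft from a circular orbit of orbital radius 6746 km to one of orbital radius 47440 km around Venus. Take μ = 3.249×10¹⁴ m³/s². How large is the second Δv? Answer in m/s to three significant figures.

r₁ = 6746 km = 6.746×10⁶ m.
r₂ = 47440 km = 4.744×10⁷ m.
Transfer ellipse a_t = (r₁ + r₂)/2 = 2.709×10⁷ m.
At r₁: circular v_c1 = √(μ/r₁) = 6940 m/s; transfer-periapsis v_p = √[μ(2/r₁ − 1/a_t)] = 9183 m/s.
At r₂: circular v_c2 = √(μ/r₂) = 2617 m/s; transfer-apoapsis v_a = √[μ(2/r₂ − 1/a_t)] = 1306 m/s.
Δv₂ = v_c2 − v_a = 1311 m/s.

Δv ≈ 1310 m/s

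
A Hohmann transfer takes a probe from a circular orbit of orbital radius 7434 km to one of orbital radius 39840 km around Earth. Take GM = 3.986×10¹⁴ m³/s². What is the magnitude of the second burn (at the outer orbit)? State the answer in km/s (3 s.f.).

Δv ≈ 1.39 km/s

r₁ = 7434 km = 7.434×10⁶ m.
r₂ = 39840 km = 3.984×10⁷ m.
Transfer ellipse a_t = (r₁ + r₂)/2 = 2.364×10⁷ m.
At r₁: circular v_c1 = √(μ/r₁) = 7322 m/s; transfer-perigee v_p = √[μ(2/r₁ − 1/a_t)] = 9507 m/s.
At r₂: circular v_c2 = √(μ/r₂) = 3163 m/s; transfer-apogee v_a = √[μ(2/r₂ − 1/a_t)] = 1774 m/s.
Δv₂ = v_c2 − v_a = 1389 m/s.
= 1.389 km/s.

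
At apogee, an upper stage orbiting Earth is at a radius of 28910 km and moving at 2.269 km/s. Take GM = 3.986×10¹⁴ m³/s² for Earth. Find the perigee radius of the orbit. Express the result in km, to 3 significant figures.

r_a = 2.891×10⁷ m.
Specific energy ε = v²/2 − μ/r = -1.121×10⁷ J/kg, so a = −μ/(2ε) = 1.777×10⁷ m.
The apsides satisfy r_p + r_a = 2a, so the perigee radius is 2a − r_a = 6.637×10⁶ m = 6636.6 km.

perigee radius ≈ 6640 km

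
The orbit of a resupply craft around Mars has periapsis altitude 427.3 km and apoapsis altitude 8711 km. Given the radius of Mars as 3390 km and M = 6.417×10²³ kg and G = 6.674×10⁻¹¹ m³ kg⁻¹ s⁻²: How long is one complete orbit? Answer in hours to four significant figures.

μ = GM = 6.674×10⁻¹¹ × 6.417×10²³ = 4.283×10¹³ m³/s².
r_p = 3390 + 427.3 = 3817.3 km = 3.8173×10⁶ m.
r_a = 3390 + 8711 = 12101 km = 1.2101×10⁷ m.
Semi-major axis a = (r_p + r_a)/2 = (3817.3 + 12101)/2 = 7959.1 km = 7.959×10⁶ m.
By Kepler's third law T = 2π√(a³/μ) = 2π × 3.431×10³ = 2.156×10⁴ s.
= 5.989 hours.

T ≈ 5.989 hours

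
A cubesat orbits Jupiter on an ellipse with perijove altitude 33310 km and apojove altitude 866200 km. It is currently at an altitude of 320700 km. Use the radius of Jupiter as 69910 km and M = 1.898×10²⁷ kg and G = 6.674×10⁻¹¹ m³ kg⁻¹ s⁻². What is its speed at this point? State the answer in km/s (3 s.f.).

v ≈ 20.1 km/s

μ = GM = 6.674×10⁻¹¹ × 1.898×10²⁷ = 1.267×10¹⁷ m³/s².
r_p = 69910 + 33310 = 103220 km = 1.0322×10⁸ m.
r_a = 69910 + 866200 = 936110 km = 9.3611×10⁸ m.
r = 69910 + 320700 = 3.9061×10⁵ km = 3.906×10⁸ m.
Semi-major axis a = (r_p + r_a)/2 = 5.1966×10⁵ km = 5.197×10⁸ m.
Vis-viva: v² = μ(2/r − 1/a) = 1.267×10¹⁷ × (5.120×10⁻⁹ − 1.924×10⁻⁹) = 4.048×10⁸ m²/s².
v = 20120 m/s = 20.12 km/s.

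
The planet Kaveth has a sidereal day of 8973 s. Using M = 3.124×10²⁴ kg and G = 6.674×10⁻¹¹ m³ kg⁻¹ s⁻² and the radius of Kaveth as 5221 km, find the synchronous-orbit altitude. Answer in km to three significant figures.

h_sync ≈ 2300 km

μ = GM = 6.674×10⁻¹¹ × 3.124×10²⁴ = 2.085×10¹⁴ m³/s².
A synchronous orbit has period T, so by Kepler's third law a = (μT²/4π²)^(1/3).
μT²/4π² = 2.085×10¹⁴ × (8.973×10³)² / 39.48 = 4.252×10²⁰ m³.
a = 7.520×10⁶ m = 7519.8 km.
Altitude h = a − R = 7519.8 − 5221 = 2298.8 km.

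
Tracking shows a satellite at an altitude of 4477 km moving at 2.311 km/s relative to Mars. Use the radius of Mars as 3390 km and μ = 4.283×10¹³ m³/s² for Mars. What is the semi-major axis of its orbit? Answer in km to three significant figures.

a ≈ 7720 km

r = 3390 + 4477 = 7867.0 km = 7.867×10⁶ m.
Specific orbital energy ε = v²/2 − μ/r = (2311)²/2 − 4.283×10¹³/7.867×10⁶ = -2.774×10⁶ J/kg.
Since ε = −μ/(2a), a = −μ/(2ε) = 7.720×10⁶ m = 7720.2 km.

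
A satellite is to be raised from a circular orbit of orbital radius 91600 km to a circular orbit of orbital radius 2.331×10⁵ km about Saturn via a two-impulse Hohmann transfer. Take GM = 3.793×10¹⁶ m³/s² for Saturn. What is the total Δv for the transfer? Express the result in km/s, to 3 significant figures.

Δv_total ≈ 7.21 km/s

r₁ = 91600 km = 9.160×10⁷ m.
r₂ = 2.331×10⁵ km = 2.331×10⁸ m.
Transfer ellipse a_t = (r₁ + r₂)/2 = 1.624×10⁸ m.
At r₁: circular v_c1 = √(μ/r₁) = 20350 m/s; transfer-perikrone v_p = √[μ(2/r₁ − 1/a_t)] = 24380 m/s.
Δv₁ = v_p − v_c1 = 4034 m/s.
At r₂: circular v_c2 = √(μ/r₂) = 12760 m/s; transfer-apokrone v_a = √[μ(2/r₂ − 1/a_t)] = 9582 m/s.
Δv₂ = v_c2 − v_a = 3174 m/s.
Total Δv = Δv₁ + Δv₂ = 7209 m/s = 7.209 km/s.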